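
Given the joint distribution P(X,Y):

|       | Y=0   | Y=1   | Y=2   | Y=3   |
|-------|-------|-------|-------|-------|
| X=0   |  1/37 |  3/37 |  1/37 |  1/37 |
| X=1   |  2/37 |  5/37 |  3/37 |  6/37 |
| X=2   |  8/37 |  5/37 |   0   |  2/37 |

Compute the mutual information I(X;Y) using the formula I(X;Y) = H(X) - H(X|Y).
0.2213 bits

I(X;Y) = H(X) - H(X|Y)

Marginal of X (row sums):
  P(X=0) = 1/37 + 3/37 + 1/37 + 1/37 = 6/37
  P(X=1) = 2/37 + 5/37 + 3/37 + 6/37 = 16/37
  P(X=2) = 8/37 + 5/37 + 0 + 2/37 = 15/37
H(X) = -[(6/37)·log₂(6/37) + (16/37)·log₂(16/37) + (15/37)·log₂(15/37)]
  = 0.4256 + 0.5230 + 0.5281 = 1.4767 bits

Marginal of Y (column sums):
  P(Y=0) = 1/37 + 2/37 + 8/37 = 11/37
  P(Y=1) = 3/37 + 5/37 + 5/37 = 13/37
  P(Y=2) = 1/37 + 3/37 + 0 = 4/37
  P(Y=3) = 1/37 + 6/37 + 2/37 = 9/37
H(X|Y) = Σ_y P(y)·H(X|Y=y):
  Y=0: P(Y=0) = 11/37, P(X|Y=0) = (1/11, 2/11, 8/11) → H(X|Y=0) = 1.0958
  Y=1: P(Y=1) = 13/37, P(X|Y=1) = (3/13, 5/13, 5/13) → H(X|Y=1) = 1.5486
  Y=2: P(Y=2) = 4/37, P(X|Y=2) = (1/4, 3/4, 0) → H(X|Y=2) = 0.8113
  Y=3: P(Y=3) = 9/37, P(X|Y=3) = (1/9, 2/3, 2/9) → H(X|Y=3) = 1.2244
H(X|Y) = (11/37)·1.0958 + (13/37)·1.5486 + (4/37)·0.8113 + (9/37)·1.2244 = 1.2554 bits

I(X;Y) = H(X) - H(X|Y) = 1.4767 - 1.2554 = 0.2213 bits

Cross-check via I(X;Y) = H(X) + H(Y) - H(X,Y): computing H(Y) from the column sums and H(X,Y) from the 12 cells in the same way gives H(Y) = 1.8935 bits and H(X,Y) = 3.1489 bits, so
I(X;Y) = 1.4767 + 1.8935 - 3.1489 = 0.2213 bits ✓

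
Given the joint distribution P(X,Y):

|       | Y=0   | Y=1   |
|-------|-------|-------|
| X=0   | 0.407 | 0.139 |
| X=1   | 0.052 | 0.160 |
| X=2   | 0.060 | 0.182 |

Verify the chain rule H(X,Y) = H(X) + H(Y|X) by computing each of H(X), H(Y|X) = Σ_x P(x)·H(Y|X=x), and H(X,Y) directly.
H(X) = 1.4465 bits, H(Y|X) = 0.8128 bits, H(X,Y) = 2.2593 bits

Marginal of X (row sums):
  P(X=0) = 0.407 + 0.139 = 0.546
  P(X=1) = 0.052 + 0.160 = 0.212
  P(X=2) = 0.060 + 0.182 = 0.242
H(X) = -[0.546·log₂(0.546) + 0.212·log₂(0.212) + 0.242·log₂(0.242)]
  = 0.476673 + 0.474427 + 0.495355 = 1.4465 bits

H(Y|X) = Σ_x P(x)·H(Y|X=x):
  X=0: P(X=0) = 0.546, P(Y|X=0) = (407/546, 139/546) → H(Y|X=0) = 0.818455
  X=1: P(X=1) = 0.212, P(Y|X=1) = (13/53, 40/53) → H(Y|X=1) = 0.803716
  X=2: P(X=2) = 0.242, P(Y|X=2) = (30/121, 91/121) → H(Y|X=2) = 0.807987
H(Y|X) = 0.546·0.818455 + 0.212·0.803716 + 0.242·0.807987 = 0.8128 bits

H(X,Y) = -Σ_{x,y} P(x,y) log₂ P(x,y). Per-cell terms -P(x,y)·log₂P(x,y):
  X=0: 0.527838, 0.395711
  X=1: 0.221798, 0.423017
  X=2: 0.243534, 0.447354
Sum of the 6 terms: H(X,Y) = 2.2593 bits

Chain rule check:
  H(X) + H(Y|X) = 1.4465 + 0.8128 = 2.2593 bits
  H(X,Y) = 2.2593 bits
✓ Chain rule verified.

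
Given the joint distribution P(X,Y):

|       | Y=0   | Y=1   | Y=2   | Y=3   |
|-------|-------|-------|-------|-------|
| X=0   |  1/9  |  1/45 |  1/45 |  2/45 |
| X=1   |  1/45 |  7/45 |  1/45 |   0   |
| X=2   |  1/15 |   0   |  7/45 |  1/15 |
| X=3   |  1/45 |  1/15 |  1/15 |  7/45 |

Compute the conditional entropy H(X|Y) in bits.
1.4606 bits

H(X|Y) = H(X,Y) - H(Y)

H(X,Y) = -Σ_{x,y} P(x,y) log₂ P(x,y). Per-cell terms -P(x,y)·log₂P(x,y):
  X=0: 0.352214, 0.122041, 0.122041, 0.199638
  X=1: 0.122041, 0.417589, 0.122041, 0.000000
  X=2: 0.260459, 0.000000, 0.417589, 0.260459
  X=3: 0.122041, 0.260459, 0.260459, 0.417589
  (cells with P = 0 contribute 0)
Sum of the 16 terms: H(X,Y) = 3.45666 bits

Marginal of Y (column sums):
  P(Y=0) = 1/9 + 1/45 + 1/15 + 1/45 = 2/9
  P(Y=1) = 1/45 + 7/45 + 0 + 1/15 = 11/45
  P(Y=2) = 1/45 + 1/45 + 7/45 + 1/15 = 4/15
  P(Y=3) = 2/45 + 0 + 1/15 + 7/45 = 4/15
H(Y) = -[(2/9)·log₂(2/9) + (11/45)·log₂(11/45) + (4/15)·log₂(4/15) + (4/15)·log₂(4/15)]
  = 0.482206 + 0.496814 + 0.508504 + 0.508504 = 1.99603 bits

H(X|Y) = H(X,Y) - H(Y) = 3.45666 - 1.99603 = 1.4606 bits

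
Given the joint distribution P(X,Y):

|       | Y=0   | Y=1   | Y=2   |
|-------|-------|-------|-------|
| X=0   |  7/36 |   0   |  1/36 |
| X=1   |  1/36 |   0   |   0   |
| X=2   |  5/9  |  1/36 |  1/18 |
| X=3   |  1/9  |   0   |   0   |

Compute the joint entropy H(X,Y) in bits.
1.9452 bits

H(X,Y) = -Σ_{x,y} P(x,y) log₂ P(x,y). Per-cell terms -P(x,y)·log₂P(x,y):
  X=0: 0.4594, 0.0000, 0.1436
  X=1: 0.1436, 0.0000, 0.0000
  X=2: 0.4711, 0.1436, 0.2317
  X=3: 0.3522, 0.0000, 0.0000
  (cells with P = 0 contribute 0)
Sum of the 12 terms: H(X,Y) = 1.9452 bits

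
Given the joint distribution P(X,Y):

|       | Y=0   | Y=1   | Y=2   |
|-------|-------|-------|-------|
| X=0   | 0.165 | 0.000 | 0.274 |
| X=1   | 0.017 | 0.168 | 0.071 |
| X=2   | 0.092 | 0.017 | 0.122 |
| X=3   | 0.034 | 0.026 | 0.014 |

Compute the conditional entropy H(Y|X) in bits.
1.1288 bits

H(Y|X) = H(X,Y) - H(X)

H(X,Y) = -Σ_{x,y} P(x,y) log₂ P(x,y). Per-cell terms -P(x,y)·log₂P(x,y):
  X=0: 0.428911, 0.000000, 0.511764
  X=1: 0.099931, 0.432342, 0.270939
  X=2: 0.316684, 0.099931, 0.370276
  X=3: 0.165863, 0.136899, 0.086218
  (cells with P = 0 contribute 0)
Sum of the 12 terms: H(X,Y) = 2.91976 bits

Marginal of X (row sums):
  P(X=0) = 0.165 + 0.000 + 0.274 = 0.439
  P(X=1) = 0.017 + 0.168 + 0.071 = 0.256
  P(X=2) = 0.092 + 0.017 + 0.122 = 0.231
  P(X=3) = 0.034 + 0.026 + 0.014 = 0.074
H(X) = -[0.439·log₂(0.439) + 0.256·log₂(0.256) + 0.231·log₂(0.231) + 0.074·log₂(0.074)]
  = 0.521403 + 0.503241 + 0.488342 + 0.277968 = 1.79095 bits

H(Y|X) = H(X,Y) - H(X) = 2.91976 - 1.79095 = 1.1288 bits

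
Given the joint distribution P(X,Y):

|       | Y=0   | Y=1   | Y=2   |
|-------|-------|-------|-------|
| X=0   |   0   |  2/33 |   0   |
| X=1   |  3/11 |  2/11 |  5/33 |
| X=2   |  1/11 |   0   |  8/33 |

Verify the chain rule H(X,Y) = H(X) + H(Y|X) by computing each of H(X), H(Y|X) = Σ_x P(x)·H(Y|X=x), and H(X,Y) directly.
H(X) = 1.2113 bits, H(Y|X) = 1.2148 bits, H(X,Y) = 2.4261 bits

Marginal of X (row sums):
  P(X=0) = 0 + 2/33 + 0 = 2/33
  P(X=1) = 3/11 + 2/11 + 5/33 = 20/33
  P(X=2) = 1/11 + 0 + 8/33 = 1/3
H(X) = -[(2/33)·log₂(2/33) + (20/33)·log₂(20/33) + (1/3)·log₂(1/3)]
  = 0.2451 + 0.4379 + 0.5283 = 1.2113 bits

H(Y|X) = Σ_x P(x)·H(Y|X=x):
  X=0: P(X=0) = 2/33, P(Y|X=0) = (0, 1, 0) → H(Y|X=0) = 0.0000
  X=1: P(X=1) = 20/33, P(Y|X=1) = (9/20, 3/10, 1/4) → H(Y|X=1) = 1.5395
  X=2: P(X=2) = 1/3, P(Y|X=2) = (3/11, 0, 8/11) → H(Y|X=2) = 0.8454
H(Y|X) = (2/33)·0.0000 + (20/33)·1.5395 + (1/3)·0.8454 = 1.2148 bits

H(X,Y) = -Σ_{x,y} P(x,y) log₂ P(x,y). Per-cell terms -P(x,y)·log₂P(x,y):
  X=0: 0.0000, 0.2451, 0.0000
  X=1: 0.5112, 0.4472, 0.4125
  X=2: 0.3145, 0.0000, 0.4956
  (cells with P = 0 contribute 0)
Sum of the 9 terms: H(X,Y) = 2.4261 bits

Chain rule check:
  H(X) + H(Y|X) = 1.2113 + 1.2148 = 2.4261 bits
  H(X,Y) = 2.4261 bits
✓ Chain rule verified.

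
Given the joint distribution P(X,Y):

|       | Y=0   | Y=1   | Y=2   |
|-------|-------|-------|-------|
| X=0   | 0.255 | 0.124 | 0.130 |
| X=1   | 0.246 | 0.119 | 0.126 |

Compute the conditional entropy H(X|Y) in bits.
0.9998 bits

H(X|Y) = H(X,Y) - H(Y)

H(X,Y) = -Σ_{x,y} P(x,y) log₂ P(x,y). Per-cell terms -P(x,y)·log₂P(x,y):
  X=0: 0.502715, 0.373437, 0.382644
  X=1: 0.497724, 0.365445, 0.376552
Sum of the 6 terms: H(X,Y) = 2.49852 bits

Marginal of Y (column sums):
  P(Y=0) = 0.255 + 0.246 = 0.501
  P(Y=1) = 0.124 + 0.119 = 0.243
  P(Y=2) = 0.130 + 0.126 = 0.256
H(Y) = -[0.501·log₂(0.501) + 0.243·log₂(0.243) + 0.256·log₂(0.256)]
  = 0.499556 + 0.495956 + 0.503241 = 1.49875 bits

H(X|Y) = H(X,Y) - H(Y) = 2.49852 - 1.49875 = 0.9998 bits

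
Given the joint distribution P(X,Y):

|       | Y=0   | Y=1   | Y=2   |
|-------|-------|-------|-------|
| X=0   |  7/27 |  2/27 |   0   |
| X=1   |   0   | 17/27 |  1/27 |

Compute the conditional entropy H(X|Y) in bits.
0.3416 bits

H(X|Y) = H(X,Y) - H(Y)

H(X,Y) = -Σ_{x,y} P(x,y) log₂ P(x,y). Per-cell terms -P(x,y)·log₂P(x,y):
  X=0: 0.50492, 0.27814, 0.00000
  X=1: 0.00000, 0.42023, 0.17611
  (cells with P = 0 contribute 0)
Sum of the 6 terms: H(X,Y) = 1.3794 bits

Marginal of Y (column sums):
  P(Y=0) = 7/27 + 0 = 7/27
  P(Y=1) = 2/27 + 17/27 = 19/27
  P(Y=2) = 0 + 1/27 = 1/27
H(Y) = -[(7/27)·log₂(7/27) + (19/27)·log₂(19/27) + (1/27)·log₂(1/27)]
  = 0.50492 + 0.35675 + 0.17611 = 1.0378 bits

H(X|Y) = H(X,Y) - H(Y) = 1.3794 - 1.0378 = 0.3416 bits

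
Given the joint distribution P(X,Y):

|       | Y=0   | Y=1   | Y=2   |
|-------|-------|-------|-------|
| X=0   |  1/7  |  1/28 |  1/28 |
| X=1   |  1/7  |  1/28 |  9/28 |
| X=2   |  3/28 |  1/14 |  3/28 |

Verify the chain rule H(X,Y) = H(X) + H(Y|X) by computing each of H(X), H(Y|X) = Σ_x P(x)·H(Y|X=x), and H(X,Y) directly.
H(X) = 1.4926 bits, H(Y|X) = 1.3133 bits, H(X,Y) = 2.8060 bits

Marginal of X (row sums):
  P(X=0) = 1/7 + 1/28 + 1/28 = 3/14
  P(X=1) = 1/7 + 1/28 + 9/28 = 1/2
  P(X=2) = 3/28 + 1/14 + 3/28 = 2/7
H(X) = -[(3/14)·log₂(3/14) + (1/2)·log₂(1/2) + (2/7)·log₂(2/7)]
  = 0.47623 + 0.50000 + 0.51639 = 1.4926 bits

H(Y|X) = Σ_x P(x)·H(Y|X=x):
  X=0: P(X=0) = 3/14, P(Y|X=0) = (2/3, 1/6, 1/6) → H(Y|X=0) = 1.25163
  X=1: P(X=1) = 1/2, P(Y|X=1) = (2/7, 1/14, 9/14) → H(Y|X=1) = 1.19812
  X=2: P(X=2) = 2/7, P(Y|X=2) = (3/8, 1/4, 3/8) → H(Y|X=2) = 1.56128
H(Y|X) = (3/14)·1.25163 + (1/2)·1.19812 + (2/7)·1.56128 = 1.3133 bits

H(X,Y) = -Σ_{x,y} P(x,y) log₂ P(x,y). Per-cell terms -P(x,y)·log₂P(x,y):
  X=0: 0.40105, 0.17169, 0.17169
  X=1: 0.40105, 0.17169, 0.52632
  X=2: 0.34526, 0.27195, 0.34526
Sum of the 9 terms: H(X,Y) = 2.8060 bits

Chain rule check:
  H(X) + H(Y|X) = 1.4926 + 1.3133 = 2.8059 bits
  H(X,Y) = 2.8060 bits
✓ Chain rule verified (Δ = 0.0001 is 4-dp rounding noise: each of the three values was rounded independently).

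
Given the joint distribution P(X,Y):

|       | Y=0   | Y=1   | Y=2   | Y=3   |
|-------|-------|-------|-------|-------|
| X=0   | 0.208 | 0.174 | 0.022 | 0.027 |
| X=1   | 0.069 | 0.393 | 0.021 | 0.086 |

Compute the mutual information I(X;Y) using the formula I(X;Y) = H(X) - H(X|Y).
0.1249 bits

I(X;Y) = H(X) - H(X|Y)

Marginal of X (row sums):
  P(X=0) = 0.208 + 0.174 + 0.022 + 0.027 = 0.431
  P(X=1) = 0.069 + 0.393 + 0.021 + 0.086 = 0.569
H(X) = -[0.431·log₂(0.431) + 0.569·log₂(0.569)]
  = 0.5233 + 0.4629 = 0.9862 bits

Marginal of Y (column sums):
  P(Y=0) = 0.208 + 0.069 = 0.277
  P(Y=1) = 0.174 + 0.393 = 0.567
  P(Y=2) = 0.022 + 0.021 = 0.043
  P(Y=3) = 0.027 + 0.086 = 0.113
H(X|Y) = Σ_y P(y)·H(X|Y=y):
  Y=0: P(Y=0) = 0.277, P(X|Y=0) = (208/277, 69/277) → H(X|Y=0) = 0.8098
  Y=1: P(Y=1) = 0.567, P(X|Y=1) = (58/189, 131/189) → H(X|Y=1) = 0.8895
  Y=2: P(Y=2) = 0.043, P(X|Y=2) = (22/43, 21/43) → H(X|Y=2) = 0.9996
  Y=3: P(Y=3) = 0.113, P(X|Y=3) = (27/113, 86/113) → H(X|Y=3) = 0.7933
H(X|Y) = 0.277·0.8098 + 0.567·0.8895 + 0.043·0.9996 + 0.113·0.7933 = 0.8613 bits

I(X;Y) = H(X) - H(X|Y) = 0.9862 - 0.8613 = 0.1249 bits

Cross-check via I(X;Y) = H(X) + H(Y) - H(X,Y): computing H(Y) from the column sums and H(X,Y) from the 8 cells in the same way gives H(Y) = 1.5278 bits and H(X,Y) = 2.3891 bits, so
I(X;Y) = 0.9862 + 1.5278 - 2.3891 = 0.1249 bits ✓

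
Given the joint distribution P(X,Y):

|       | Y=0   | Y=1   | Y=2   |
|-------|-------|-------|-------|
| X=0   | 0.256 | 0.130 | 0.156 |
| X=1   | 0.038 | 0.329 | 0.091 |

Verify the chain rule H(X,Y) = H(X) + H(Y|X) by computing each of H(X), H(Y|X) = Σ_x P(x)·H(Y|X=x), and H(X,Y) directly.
H(X) = 0.9949 bits, H(Y|X) = 1.3307 bits, H(X,Y) = 2.3256 bits

Marginal of X (row sums):
  P(X=0) = 0.256 + 0.130 + 0.156 = 0.542
  P(X=1) = 0.038 + 0.329 + 0.091 = 0.458
H(X) = -[0.542·log₂(0.542) + 0.458·log₂(0.458)]
  = 0.4789 + 0.5160 = 0.9949 bits

H(Y|X) = Σ_x P(x)·H(Y|X=x):
  X=0: P(X=0) = 0.542, P(Y|X=0) = (128/271, 65/271, 78/271) → H(Y|X=0) = 1.5223
  X=1: P(X=1) = 0.458, P(Y|X=1) = (19/229, 329/458, 91/458) → H(Y|X=1) = 1.1040
H(Y|X) = 0.542·1.5223 + 0.458·1.1040 = 1.3307 bits

H(X,Y) = -Σ_{x,y} P(x,y) log₂ P(x,y). Per-cell terms -P(x,y)·log₂P(x,y):
  X=0: 0.5032, 0.3826, 0.4181
  X=1: 0.1793, 0.5277, 0.3147
Sum of the 6 terms: H(X,Y) = 2.3256 bits

Chain rule check:
  H(X) + H(Y|X) = 0.9949 + 1.3307 = 2.3256 bits
  H(X,Y) = 2.3256 bits
✓ Chain rule verified.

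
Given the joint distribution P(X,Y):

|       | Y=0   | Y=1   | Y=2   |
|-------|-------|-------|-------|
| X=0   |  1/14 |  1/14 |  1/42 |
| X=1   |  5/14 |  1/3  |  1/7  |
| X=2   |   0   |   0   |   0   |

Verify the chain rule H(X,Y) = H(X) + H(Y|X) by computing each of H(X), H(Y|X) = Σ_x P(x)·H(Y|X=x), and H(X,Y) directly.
H(X) = 0.6500 bits, H(Y|X) = 1.4822 bits, H(X,Y) = 2.1322 bits

Marginal of X (row sums):
  P(X=0) = 1/14 + 1/14 + 1/42 = 1/6
  P(X=1) = 5/14 + 1/3 + 1/7 = 5/6
  P(X=2) = 0 + 0 + 0 = 0
H(X) = -[(1/6)·log₂(1/6) + (5/6)·log₂(5/6)]   (outcomes with P = 0 contribute 0)
  = 0.43083 + 0.21920 = 0.6500 bits

H(Y|X) = Σ_x P(x)·H(Y|X=x):
  X=0: P(X=0) = 1/6, P(Y|X=0) = (3/7, 3/7, 1/7) → H(Y|X=0) = 1.44882
  X=1: P(X=1) = 5/6, P(Y|X=1) = (3/7, 2/5, 6/35) → H(Y|X=1) = 1.48882
  X=2: P(X=2) = 0 → contributes 0
H(Y|X) = (1/6)·1.44882 + (5/6)·1.48882 = 1.4822 bits

H(X,Y) = -Σ_{x,y} P(x,y) log₂ P(x,y). Per-cell terms -P(x,y)·log₂P(x,y):
  X=0: 0.27195, 0.27195, 0.12839
  X=1: 0.53051, 0.52832, 0.40105
  X=2: 0.00000, 0.00000, 0.00000
  (cells with P = 0 contribute 0)
Sum of the 9 terms: H(X,Y) = 2.1322 bits

Chain rule check:
  H(X) + H(Y|X) = 0.6500 + 1.4822 = 2.1322 bits
  H(X,Y) = 2.1322 bits
✓ Chain rule verified.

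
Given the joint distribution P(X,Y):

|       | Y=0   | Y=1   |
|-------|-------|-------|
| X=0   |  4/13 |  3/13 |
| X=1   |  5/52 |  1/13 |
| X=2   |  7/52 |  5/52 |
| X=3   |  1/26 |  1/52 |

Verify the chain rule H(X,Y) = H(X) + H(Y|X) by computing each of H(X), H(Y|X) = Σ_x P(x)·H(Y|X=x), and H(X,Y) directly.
H(X) = 1.6445 bits, H(Y|X) = 0.9811 bits, H(X,Y) = 2.6256 bits

Marginal of X (row sums):
  P(X=0) = 4/13 + 3/13 = 7/13
  P(X=1) = 5/52 + 1/13 = 9/52
  P(X=2) = 7/52 + 5/52 = 3/13
  P(X=3) = 1/26 + 1/52 = 3/52
H(X) = -[(7/13)·log₂(7/13) + (9/52)·log₂(9/52) + (3/13)·log₂(3/13) + (3/52)·log₂(3/52)]
  = 0.48089 + 0.43797 + 0.48819 + 0.23743 = 1.6445 bits

H(Y|X) = Σ_x P(x)·H(Y|X=x):
  X=0: P(X=0) = 7/13, P(Y|X=0) = (4/7, 3/7) → H(Y|X=0) = 0.98523
  X=1: P(X=1) = 9/52, P(Y|X=1) = (5/9, 4/9) → H(Y|X=1) = 0.99108
  X=2: P(X=2) = 3/13, P(Y|X=2) = (7/12, 5/12) → H(Y|X=2) = 0.97987
  X=3: P(X=3) = 3/52, P(Y|X=3) = (2/3, 1/3) → H(Y|X=3) = 0.91830
H(Y|X) = (7/13)·0.98523 + (9/52)·0.99108 + (3/13)·0.97987 + (3/52)·0.91830 = 0.9811 bits

H(X,Y) = -Σ_{x,y} P(x,y) log₂ P(x,y). Per-cell terms -P(x,y)·log₂P(x,y):
  X=0: 0.52321, 0.48819
  X=1: 0.32486, 0.28465
  X=2: 0.38945, 0.32486
  X=3: 0.18079, 0.10962
Sum of the 8 terms: H(X,Y) = 2.6256 bits

Chain rule check:
  H(X) + H(Y|X) = 1.6445 + 0.9811 = 2.6256 bits
  H(X,Y) = 2.6256 bits
✓ Chain rule verified.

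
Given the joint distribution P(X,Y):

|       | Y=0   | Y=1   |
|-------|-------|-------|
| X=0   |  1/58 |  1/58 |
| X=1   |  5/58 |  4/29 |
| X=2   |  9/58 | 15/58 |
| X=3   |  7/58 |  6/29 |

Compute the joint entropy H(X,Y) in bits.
2.6612 bits

H(X,Y) = -Σ_{x,y} P(x,y) log₂ P(x,y). Per-cell terms -P(x,y)·log₂P(x,y):
  X=0: 0.1010, 0.1010
  X=1: 0.3048, 0.3942
  X=2: 0.4171, 0.5046
  X=3: 0.3682, 0.4703
Sum of the 8 terms: H(X,Y) = 2.6612 bits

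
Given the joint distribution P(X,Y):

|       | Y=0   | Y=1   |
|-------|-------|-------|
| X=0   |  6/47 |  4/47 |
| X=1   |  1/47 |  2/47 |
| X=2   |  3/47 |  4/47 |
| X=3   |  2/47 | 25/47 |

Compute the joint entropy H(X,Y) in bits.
2.2278 bits

H(X,Y) = -Σ_{x,y} P(x,y) log₂ P(x,y). Per-cell terms -P(x,y)·log₂P(x,y):
  X=0: 0.379101, 0.302518
  X=1: 0.118183, 0.193812
  X=2: 0.253380, 0.302518
  X=3: 0.193812, 0.484432
Sum of the 8 terms: H(X,Y) = 2.2278 bits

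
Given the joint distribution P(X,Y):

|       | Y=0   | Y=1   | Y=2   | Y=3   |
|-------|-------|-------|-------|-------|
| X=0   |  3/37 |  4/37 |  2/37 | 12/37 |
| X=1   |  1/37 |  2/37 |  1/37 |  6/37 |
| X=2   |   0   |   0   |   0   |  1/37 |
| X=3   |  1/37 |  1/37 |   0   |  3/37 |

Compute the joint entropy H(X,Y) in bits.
3.0462 bits

H(X,Y) = -Σ_{x,y} P(x,y) log₂ P(x,y). Per-cell terms -P(x,y)·log₂P(x,y):
  X=0: 0.293878, 0.346968, 0.227538, 0.526862
  X=1: 0.140796, 0.227538, 0.140796, 0.425593
  X=2: 0.000000, 0.000000, 0.000000, 0.140796
  X=3: 0.140796, 0.140796, 0.000000, 0.293878
  (cells with P = 0 contribute 0)
Sum of the 16 terms: H(X,Y) = 3.0462 bits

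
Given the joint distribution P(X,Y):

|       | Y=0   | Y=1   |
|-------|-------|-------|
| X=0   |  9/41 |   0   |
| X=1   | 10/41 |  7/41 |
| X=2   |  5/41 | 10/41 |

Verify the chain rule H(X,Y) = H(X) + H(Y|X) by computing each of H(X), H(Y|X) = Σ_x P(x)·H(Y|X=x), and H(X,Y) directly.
H(X) = 1.5376 bits, H(Y|X) = 0.7412 bits, H(X,Y) = 2.2788 bits

Marginal of X (row sums):
  P(X=0) = 9/41 + 0 = 9/41
  P(X=1) = 10/41 + 7/41 = 17/41
  P(X=2) = 5/41 + 10/41 = 15/41
H(X) = -[(9/41)·log₂(9/41) + (17/41)·log₂(17/41) + (15/41)·log₂(15/41)]
  = 0.48021 + 0.52662 + 0.53073 = 1.5376 bits

H(Y|X) = Σ_x P(x)·H(Y|X=x):
  X=0: P(X=0) = 9/41, P(Y|X=0) = (1, 0) → H(Y|X=0) = 0.00000
  X=1: P(X=1) = 17/41, P(Y|X=1) = (10/17, 7/17) → H(Y|X=1) = 0.97742
  X=2: P(X=2) = 15/41, P(Y|X=2) = (1/3, 2/3) → H(Y|X=2) = 0.91830
H(Y|X) = (9/41)·0.00000 + (17/41)·0.97742 + (15/41)·0.91830 = 0.7412 bits

H(X,Y) = -Σ_{x,y} P(x,y) log₂ P(x,y). Per-cell terms -P(x,y)·log₂P(x,y):
  X=0: 0.48021, 0.00000
  X=1: 0.49649, 0.43540
  X=2: 0.37020, 0.49649
  (cells with P = 0 contribute 0)
Sum of the 6 terms: H(X,Y) = 2.2788 bits

Chain rule check:
  H(X) + H(Y|X) = 1.5376 + 0.7412 = 2.2788 bits
  H(X,Y) = 2.2788 bits
✓ Chain rule verified.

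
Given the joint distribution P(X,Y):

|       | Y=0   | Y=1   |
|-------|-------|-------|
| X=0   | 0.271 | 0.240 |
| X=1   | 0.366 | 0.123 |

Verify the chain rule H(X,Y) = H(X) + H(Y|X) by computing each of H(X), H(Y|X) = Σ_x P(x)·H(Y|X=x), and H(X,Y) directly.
H(X) = 0.9997 bits, H(Y|X) = 0.9075 bits, H(X,Y) = 1.9072 bits

Marginal of X (row sums):
  P(X=0) = 0.271 + 0.240 = 0.511
  P(X=1) = 0.366 + 0.123 = 0.489
H(X) = -[0.511·log₂(0.511) + 0.489·log₂(0.489)]
  = 0.4950 + 0.5047 = 0.9997 bits

H(Y|X) = Σ_x P(x)·H(Y|X=x):
  X=0: P(X=0) = 0.511, P(Y|X=0) = (271/511, 240/511) → H(Y|X=0) = 0.9973
  X=1: P(X=1) = 0.489, P(Y|X=1) = (122/163, 41/163) → H(Y|X=1) = 0.8137
H(Y|X) = 0.511·0.9973 + 0.489·0.8137 = 0.9075 bits

H(X,Y) = -Σ_{x,y} P(x,y) log₂ P(x,y). Per-cell terms -P(x,y)·log₂P(x,y):
  X=0: 0.5105, 0.4941
  X=1: 0.5307, 0.3719
Sum of the 4 terms: H(X,Y) = 1.9072 bits

Chain rule check:
  H(X) + H(Y|X) = 0.9997 + 0.9075 = 1.9072 bits
  H(X,Y) = 1.9072 bits
✓ Chain rule verified.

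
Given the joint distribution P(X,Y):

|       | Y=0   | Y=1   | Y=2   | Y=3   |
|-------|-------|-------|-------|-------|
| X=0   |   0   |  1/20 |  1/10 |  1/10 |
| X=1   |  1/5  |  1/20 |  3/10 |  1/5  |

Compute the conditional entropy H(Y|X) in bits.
1.7352 bits

H(Y|X) = H(X,Y) - H(X)

H(X,Y) = -Σ_{x,y} P(x,y) log₂ P(x,y). Per-cell terms -P(x,y)·log₂P(x,y):
  X=0: 0.000000, 0.216096, 0.332193, 0.332193
  X=1: 0.464386, 0.216096, 0.521090, 0.464386
  (cells with P = 0 contribute 0)
Sum of the 8 terms: H(X,Y) = 2.54644 bits

Marginal of X (row sums):
  P(X=0) = 0 + 1/20 + 1/10 + 1/10 = 1/4
  P(X=1) = 1/5 + 1/20 + 3/10 + 1/5 = 3/4
H(X) = -[(1/4)·log₂(1/4) + (3/4)·log₂(3/4)]
  = 0.500000 + 0.311278 = 0.81128 bits

H(Y|X) = H(X,Y) - H(X) = 2.54644 - 0.81128 = 1.7352 bits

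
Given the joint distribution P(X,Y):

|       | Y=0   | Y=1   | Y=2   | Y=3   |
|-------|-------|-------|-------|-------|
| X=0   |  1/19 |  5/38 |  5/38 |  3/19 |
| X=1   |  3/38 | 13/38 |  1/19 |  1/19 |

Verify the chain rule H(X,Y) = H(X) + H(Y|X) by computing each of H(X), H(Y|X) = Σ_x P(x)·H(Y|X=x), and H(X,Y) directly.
H(X) = 0.9980 bits, H(Y|X) = 1.6818 bits, H(X,Y) = 2.6798 bits

Marginal of X (row sums):
  P(X=0) = 1/19 + 5/38 + 5/38 + 3/19 = 9/19
  P(X=1) = 3/38 + 13/38 + 1/19 + 1/19 = 10/19
H(X) = -[(9/19)·log₂(9/19) + (10/19)·log₂(10/19)]
  = 0.51063 + 0.48737 = 0.9980 bits

H(Y|X) = Σ_x P(x)·H(Y|X=x):
  X=0: P(X=0) = 9/19, P(Y|X=0) = (1/9, 5/18, 5/18, 1/3) → H(Y|X=0) = 1.90720
  X=1: P(X=1) = 10/19, P(Y|X=1) = (3/20, 13/20, 1/10, 1/10) → H(Y|X=1) = 1.47890
H(Y|X) = (9/19)·1.90720 + (10/19)·1.47890 = 1.6818 bits

H(X,Y) = -Σ_{x,y} P(x,y) log₂ P(x,y). Per-cell terms -P(x,y)·log₂P(x,y):
  X=0: 0.22358, 0.38500, 0.38500, 0.42047
  X=1: 0.28918, 0.52940, 0.22358, 0.22358
Sum of the 8 terms: H(X,Y) = 2.6798 bits

Chain rule check:
  H(X) + H(Y|X) = 0.9980 + 1.6818 = 2.6798 bits
  H(X,Y) = 2.6798 bits
✓ Chain rule verified.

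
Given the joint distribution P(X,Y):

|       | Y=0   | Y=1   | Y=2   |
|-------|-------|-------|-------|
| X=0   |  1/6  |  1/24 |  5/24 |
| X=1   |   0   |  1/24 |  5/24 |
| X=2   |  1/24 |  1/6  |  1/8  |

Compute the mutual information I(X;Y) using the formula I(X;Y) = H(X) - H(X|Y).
0.2525 bits

I(X;Y) = H(X) - H(X|Y)

Marginal of X (row sums):
  P(X=0) = 1/6 + 1/24 + 5/24 = 5/12
  P(X=1) = 0 + 1/24 + 5/24 = 1/4
  P(X=2) = 1/24 + 1/6 + 1/8 = 1/3
H(X) = -[(5/12)·log₂(5/12) + (1/4)·log₂(1/4) + (1/3)·log₂(1/3)]
  = 0.5263 + 0.5000 + 0.5283 = 1.5546 bits

Marginal of Y (column sums):
  P(Y=0) = 1/6 + 0 + 1/24 = 5/24
  P(Y=1) = 1/24 + 1/24 + 1/6 = 1/4
  P(Y=2) = 5/24 + 5/24 + 1/8 = 13/24
H(X|Y) = Σ_y P(y)·H(X|Y=y):
  Y=0: P(Y=0) = 5/24, P(X|Y=0) = (4/5, 0, 1/5) → H(X|Y=0) = 0.7219
  Y=1: P(Y=1) = 1/4, P(X|Y=1) = (1/6, 1/6, 2/3) → H(X|Y=1) = 1.2516
  Y=2: P(Y=2) = 13/24, P(X|Y=2) = (5/13, 5/13, 3/13) → H(X|Y=2) = 1.5486
H(X|Y) = (5/24)·0.7219 + (1/4)·1.2516 + (13/24)·1.5486 = 1.3021 bits

I(X;Y) = H(X) - H(X|Y) = 1.5546 - 1.3021 = 0.2525 bits

Cross-check via I(X;Y) = H(X) + H(Y) - H(X,Y): computing H(Y) from the column sums and H(X,Y) from the 9 cells in the same way gives H(Y) = 1.4506 bits and H(X,Y) = 2.7527 bits, so
I(X;Y) = 1.5546 + 1.4506 - 2.7527 = 0.2525 bits ✓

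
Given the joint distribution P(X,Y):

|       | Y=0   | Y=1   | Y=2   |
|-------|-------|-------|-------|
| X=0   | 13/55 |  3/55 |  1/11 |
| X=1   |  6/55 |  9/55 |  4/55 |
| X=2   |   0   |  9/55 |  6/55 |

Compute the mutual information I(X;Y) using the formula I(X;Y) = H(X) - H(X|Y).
0.2803 bits

I(X;Y) = H(X) - H(X|Y)

Marginal of X (row sums):
  P(X=0) = 13/55 + 3/55 + 1/11 = 21/55
  P(X=1) = 6/55 + 9/55 + 4/55 = 19/55
  P(X=2) = 0 + 9/55 + 6/55 = 3/11
H(X) = -[(21/55)·log₂(21/55) + (19/55)·log₂(19/55) + (3/11)·log₂(3/11)]
  = 0.5304 + 0.5297 + 0.5112 = 1.5713 bits

Marginal of Y (column sums):
  P(Y=0) = 13/55 + 6/55 + 0 = 19/55
  P(Y=1) = 3/55 + 9/55 + 9/55 = 21/55
  P(Y=2) = 1/11 + 4/55 + 6/55 = 3/11
H(X|Y) = Σ_y P(y)·H(X|Y=y):
  Y=0: P(Y=0) = 19/55, P(X|Y=0) = (13/19, 6/19, 0) → H(X|Y=0) = 0.8997
  Y=1: P(Y=1) = 21/55, P(X|Y=1) = (1/7, 3/7, 3/7) → H(X|Y=1) = 1.4488
  Y=2: P(Y=2) = 3/11, P(X|Y=2) = (1/3, 4/15, 2/5) → H(X|Y=2) = 1.5656
H(X|Y) = (19/55)·0.8997 + (21/55)·1.4488 + (3/11)·1.5656 = 1.2910 bits

I(X;Y) = H(X) - H(X|Y) = 1.5713 - 1.2910 = 0.2803 bits

Cross-check via I(X;Y) = H(X) + H(Y) - H(X,Y): computing H(Y) from the column sums and H(X,Y) from the 9 cells in the same way gives H(Y) = 1.5713 bits and H(X,Y) = 2.8623 bits, so
I(X;Y) = 1.5713 + 1.5713 - 2.8623 = 0.2803 bits ✓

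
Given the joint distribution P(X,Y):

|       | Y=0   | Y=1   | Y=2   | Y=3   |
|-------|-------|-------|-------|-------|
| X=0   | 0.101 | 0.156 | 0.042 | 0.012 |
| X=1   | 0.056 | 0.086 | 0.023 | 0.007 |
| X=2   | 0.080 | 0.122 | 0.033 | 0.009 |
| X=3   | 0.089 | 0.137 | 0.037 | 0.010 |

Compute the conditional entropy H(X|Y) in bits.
1.9687 bits

H(X|Y) = H(X,Y) - H(Y)

H(X,Y) = -Σ_{x,y} P(x,y) log₂ P(x,y). Per-cell terms -P(x,y)·log₂P(x,y):
  X=0: 0.33406, 0.41814, 0.19209, 0.07657
  X=1: 0.23287, 0.30440, 0.12517, 0.05011
  X=2: 0.29151, 0.37028, 0.16241, 0.06116
  X=3: 0.31061, 0.39288, 0.17598, 0.06644
Sum of the 16 terms: H(X,Y) = 3.5647 bits

Marginal of Y (column sums):
  P(Y=0) = 0.101 + 0.056 + 0.080 + 0.089 = 0.326
  P(Y=1) = 0.156 + 0.086 + 0.122 + 0.137 = 0.501
  P(Y=2) = 0.042 + 0.023 + 0.033 + 0.037 = 0.135
  P(Y=3) = 0.012 + 0.007 + 0.009 + 0.010 = 0.038
H(Y) = -[0.326·log₂(0.326) + 0.501·log₂(0.501) + 0.135·log₂(0.135) + 0.038·log₂(0.038)]
  = 0.52716 + 0.49956 + 0.39001 + 0.17928 = 1.5960 bits

H(X|Y) = H(X,Y) - H(Y) = 3.5647 - 1.5960 = 1.9687 bits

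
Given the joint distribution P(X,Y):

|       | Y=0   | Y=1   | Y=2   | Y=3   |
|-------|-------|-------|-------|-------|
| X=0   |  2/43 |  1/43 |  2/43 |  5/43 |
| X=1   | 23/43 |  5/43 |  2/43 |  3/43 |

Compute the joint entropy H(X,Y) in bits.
2.2166 bits

H(X,Y) = -Σ_{x,y} P(x,y) log₂ P(x,y). Per-cell terms -P(x,y)·log₂P(x,y):
  X=0: 0.20587, 0.12619, 0.20587, 0.36097
  X=1: 0.48284, 0.36097, 0.20587, 0.26800
Sum of the 8 terms: H(X,Y) = 2.2166 bits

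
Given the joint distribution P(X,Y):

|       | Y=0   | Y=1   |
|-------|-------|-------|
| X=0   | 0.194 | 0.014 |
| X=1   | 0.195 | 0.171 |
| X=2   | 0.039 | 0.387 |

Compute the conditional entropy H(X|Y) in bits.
1.1684 bits

H(X|Y) = H(X,Y) - H(Y)

H(X,Y) = -Σ_{x,y} P(x,y) log₂ P(x,y). Per-cell terms -P(x,y)·log₂P(x,y):
  X=0: 0.45898, 0.08622
  X=1: 0.45990, 0.43570
  X=2: 0.18253, 0.53003
Sum of the 6 terms: H(X,Y) = 2.1534 bits

Marginal of Y (column sums):
  P(Y=0) = 0.194 + 0.195 + 0.039 = 0.428
  P(Y=1) = 0.014 + 0.171 + 0.387 = 0.572
H(Y) = -[0.428·log₂(0.428) + 0.572·log₂(0.572)]
  = 0.52401 + 0.46098 = 0.9850 bits

H(X|Y) = H(X,Y) - H(Y) = 2.1534 - 0.9850 = 1.1684 bits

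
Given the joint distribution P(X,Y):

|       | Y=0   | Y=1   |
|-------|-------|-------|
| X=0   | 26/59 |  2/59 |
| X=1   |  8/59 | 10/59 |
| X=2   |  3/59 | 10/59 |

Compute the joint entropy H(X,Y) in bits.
2.1639 bits

H(X,Y) = -Σ_{x,y} P(x,y) log₂ P(x,y). Per-cell terms -P(x,y)·log₂P(x,y):
  X=0: 0.5210, 0.1655
  X=1: 0.3909, 0.4340
  X=2: 0.2185, 0.4340
Sum of the 6 terms: H(X,Y) = 2.1639 bits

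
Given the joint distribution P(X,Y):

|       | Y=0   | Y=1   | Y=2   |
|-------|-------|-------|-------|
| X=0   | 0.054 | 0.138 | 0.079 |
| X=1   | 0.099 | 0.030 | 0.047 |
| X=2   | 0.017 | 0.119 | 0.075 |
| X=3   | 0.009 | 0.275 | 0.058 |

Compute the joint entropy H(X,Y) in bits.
3.1576 bits

H(X,Y) = -Σ_{x,y} P(x,y) log₂ P(x,y). Per-cell terms -P(x,y)·log₂P(x,y):
  X=0: 0.227388, 0.394302, 0.289298
  X=1: 0.330306, 0.151767, 0.207326
  X=2: 0.099931, 0.365445, 0.280272
  X=3: 0.061163, 0.512187, 0.238253
Sum of the 12 terms: H(X,Y) = 3.1576 bits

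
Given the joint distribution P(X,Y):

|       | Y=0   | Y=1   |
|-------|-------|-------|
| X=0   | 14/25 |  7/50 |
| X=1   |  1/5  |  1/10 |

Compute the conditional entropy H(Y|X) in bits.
0.7808 bits

H(Y|X) = H(X,Y) - H(X)

H(X,Y) = -Σ_{x,y} P(x,y) log₂ P(x,y). Per-cell terms -P(x,y)·log₂P(x,y):
  X=0: 0.4684, 0.3971
  X=1: 0.4644, 0.3322
Sum of the 4 terms: H(X,Y) = 1.6621 bits

Marginal of X (row sums):
  P(X=0) = 14/25 + 7/50 = 7/10
  P(X=1) = 1/5 + 1/10 = 3/10
H(X) = -[(7/10)·log₂(7/10) + (3/10)·log₂(3/10)]
  = 0.3602 + 0.5211 = 0.8813 bits

H(Y|X) = H(X,Y) - H(X) = 1.6621 - 0.8813 = 0.7808 bits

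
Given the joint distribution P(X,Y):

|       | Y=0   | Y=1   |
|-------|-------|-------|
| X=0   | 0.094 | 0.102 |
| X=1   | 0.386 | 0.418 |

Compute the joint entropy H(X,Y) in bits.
1.7127 bits

H(X,Y) = -Σ_{x,y} P(x,y) log₂ P(x,y). Per-cell terms -P(x,y)·log₂P(x,y):
  X=0: 0.3207, 0.3359
  X=1: 0.5301, 0.5260
Sum of the 4 terms: H(X,Y) = 1.7127 bits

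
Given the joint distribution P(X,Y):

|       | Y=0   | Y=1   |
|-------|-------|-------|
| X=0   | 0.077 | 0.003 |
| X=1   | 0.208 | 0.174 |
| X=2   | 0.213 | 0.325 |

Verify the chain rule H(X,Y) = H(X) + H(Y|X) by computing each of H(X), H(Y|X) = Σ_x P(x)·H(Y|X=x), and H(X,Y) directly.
H(X) = 1.3030 bits, H(Y|X) = 0.9193 bits, H(X,Y) = 2.2223 bits

Marginal of X (row sums):
  P(X=0) = 0.077 + 0.003 = 0.080
  P(X=1) = 0.208 + 0.174 = 0.382
  P(X=2) = 0.213 + 0.325 = 0.538
H(X) = -[0.080·log₂(0.080) + 0.382·log₂(0.382) + 0.538·log₂(0.538)]
  = 0.2915 + 0.5304 + 0.4811 = 1.3030 bits

H(Y|X) = Σ_x P(x)·H(Y|X=x):
  X=0: P(X=0) = 0.080, P(Y|X=0) = (77/80, 3/80) → H(Y|X=0) = 0.2307
  X=1: P(X=1) = 0.382, P(Y|X=1) = (104/191, 87/191) → H(Y|X=1) = 0.9943
  X=2: P(X=2) = 0.538, P(Y|X=2) = (213/538, 325/538) → H(Y|X=2) = 0.9685
H(Y|X) = 0.080·0.2307 + 0.382·0.9943 + 0.538·0.9685 = 0.9193 bits

H(X,Y) = -Σ_{x,y} P(x,y) log₂ P(x,y). Per-cell terms -P(x,y)·log₂P(x,y):
  X=0: 0.2848, 0.0251
  X=1: 0.4712, 0.4390
  X=2: 0.4752, 0.5270
Sum of the 6 terms: H(X,Y) = 2.2223 bits

Chain rule check:
  H(X) + H(Y|X) = 1.3030 + 0.9193 = 2.2223 bits
  H(X,Y) = 2.2223 bits
✓ Chain rule verified.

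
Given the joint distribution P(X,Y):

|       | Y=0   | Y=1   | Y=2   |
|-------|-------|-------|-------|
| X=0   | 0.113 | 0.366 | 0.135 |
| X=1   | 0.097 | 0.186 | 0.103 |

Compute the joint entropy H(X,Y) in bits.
2.3918 bits

H(X,Y) = -Σ_{x,y} P(x,y) log₂ P(x,y). Per-cell terms -P(x,y)·log₂P(x,y):
  X=0: 0.35545, 0.53073, 0.39001
  X=1: 0.32649, 0.45135, 0.33777
Sum of the 6 terms: H(X,Y) = 2.3918 bits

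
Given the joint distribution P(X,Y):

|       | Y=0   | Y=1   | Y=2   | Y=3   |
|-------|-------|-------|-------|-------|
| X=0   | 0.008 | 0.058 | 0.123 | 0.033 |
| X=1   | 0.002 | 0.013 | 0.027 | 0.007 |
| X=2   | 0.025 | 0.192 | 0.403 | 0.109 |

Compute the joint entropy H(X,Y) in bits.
2.5855 bits

H(X,Y) = -Σ_{x,y} P(x,y) log₂ P(x,y). Per-cell terms -P(x,y)·log₂P(x,y):
  X=0: 0.05573, 0.23825, 0.37186, 0.16241
  X=1: 0.01793, 0.08145, 0.14069, 0.05011
  X=2: 0.13305, 0.45712, 0.52839, 0.34854
Sum of the 12 terms: H(X,Y) = 2.5855 bits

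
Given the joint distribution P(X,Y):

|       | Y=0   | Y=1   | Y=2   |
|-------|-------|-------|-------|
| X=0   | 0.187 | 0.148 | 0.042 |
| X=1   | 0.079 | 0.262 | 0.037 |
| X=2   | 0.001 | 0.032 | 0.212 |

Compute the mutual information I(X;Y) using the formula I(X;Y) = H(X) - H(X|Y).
0.4386 bits

I(X;Y) = H(X) - H(X|Y)

Marginal of X (row sums):
  P(X=0) = 0.187 + 0.148 + 0.042 = 0.377
  P(X=1) = 0.079 + 0.262 + 0.037 = 0.378
  P(X=2) = 0.001 + 0.032 + 0.212 = 0.245
H(X) = -[0.377·log₂(0.377) + 0.378·log₂(0.378) + 0.245·log₂(0.245)]
  = 0.53058 + 0.53054 + 0.49714 = 1.5583 bits

Marginal of Y (column sums):
  P(Y=0) = 0.187 + 0.079 + 0.001 = 0.267
  P(Y=1) = 0.148 + 0.262 + 0.032 = 0.442
  P(Y=2) = 0.042 + 0.037 + 0.212 = 0.291
H(X|Y) = Σ_y P(y)·H(X|Y=y):
  Y=0: P(Y=0) = 0.267, P(X|Y=0) = (187/267, 79/267, 1/267) → H(X|Y=0) = 0.90988
  Y=1: P(Y=1) = 0.442, P(X|Y=1) = (74/221, 131/221, 16/221) → H(X|Y=1) = 1.24999
  Y=2: P(Y=2) = 0.291, P(X|Y=2) = (14/97, 37/291, 212/291) → H(X|Y=2) = 1.11427
H(X|Y) = 0.267·0.90988 + 0.442·1.24999 + 0.291·1.11427 = 1.1197 bits

I(X;Y) = H(X) - H(X|Y) = 1.5583 - 1.1197 = 0.4386 bits

Cross-check via I(X;Y) = H(X) + H(Y) - H(X,Y): computing H(Y) from the column sums and H(X,Y) from the 9 cells in the same way gives H(Y) = 1.5475 bits and H(X,Y) = 2.6672 bits, so
I(X;Y) = 1.5583 + 1.5475 - 2.6672 = 0.4386 bits ✓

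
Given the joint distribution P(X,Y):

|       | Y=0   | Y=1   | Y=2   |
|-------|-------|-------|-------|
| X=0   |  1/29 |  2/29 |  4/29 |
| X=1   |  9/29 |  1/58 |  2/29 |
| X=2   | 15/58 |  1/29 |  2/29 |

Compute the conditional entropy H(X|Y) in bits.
1.3365 bits

H(X|Y) = H(X,Y) - H(Y)

H(X,Y) = -Σ_{x,y} P(x,y) log₂ P(x,y). Per-cell terms -P(x,y)·log₂P(x,y):
  X=0: 0.1675166, 0.2660677, 0.3942043
  X=1: 0.5238794, 0.1009997, 0.2660677
  X=2: 0.5045923, 0.1675166, 0.2660677
Sum of the 9 terms: H(X,Y) = 2.656912 bits

Marginal of Y (column sums):
  P(Y=0) = 1/29 + 9/29 + 15/58 = 35/58
  P(Y=1) = 2/29 + 1/58 + 1/29 = 7/58
  P(Y=2) = 4/29 + 2/29 + 2/29 = 8/29
H(Y) = -[(35/58)·log₂(35/58) + (7/58)·log₂(7/58) + (8/29)·log₂(8/29)]
  = 0.4397315 + 0.3681790 + 0.5125465 = 1.320457 bits

H(X|Y) = H(X,Y) - H(Y) = 2.656912 - 1.320457 = 1.3365 bits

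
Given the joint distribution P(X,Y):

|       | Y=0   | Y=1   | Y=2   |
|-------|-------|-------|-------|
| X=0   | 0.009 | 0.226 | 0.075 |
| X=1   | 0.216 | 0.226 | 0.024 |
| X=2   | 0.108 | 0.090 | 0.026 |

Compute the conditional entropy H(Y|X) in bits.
1.1936 bits

H(Y|X) = H(X,Y) - H(X)

H(X,Y) = -Σ_{x,y} P(x,y) log₂ P(x,y). Per-cell terms -P(x,y)·log₂P(x,y):
  X=0: 0.061163, 0.484907, 0.280272
  X=1: 0.477554, 0.484907, 0.129140
  X=2: 0.346777, 0.312654, 0.136899
Sum of the 9 terms: H(X,Y) = 2.71427 bits

Marginal of X (row sums):
  P(X=0) = 0.009 + 0.226 + 0.075 = 0.310
  P(X=1) = 0.216 + 0.226 + 0.024 = 0.466
  P(X=2) = 0.108 + 0.090 + 0.026 = 0.224
H(X) = -[0.310·log₂(0.310) + 0.466·log₂(0.466) + 0.224·log₂(0.224)]
  = 0.523795 + 0.513345 + 0.483488 = 1.52063 bits

H(Y|X) = H(X,Y) - H(X) = 2.71427 - 1.52063 = 1.1936 bits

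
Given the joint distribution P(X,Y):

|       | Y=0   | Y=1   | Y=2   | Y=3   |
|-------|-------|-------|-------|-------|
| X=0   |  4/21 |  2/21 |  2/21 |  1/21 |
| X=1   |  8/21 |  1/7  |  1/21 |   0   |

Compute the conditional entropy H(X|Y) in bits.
0.8871 bits

H(X|Y) = H(X,Y) - H(Y)

H(X,Y) = -Σ_{x,y} P(x,y) log₂ P(x,y). Per-cell terms -P(x,y)·log₂P(x,y):
  X=0: 0.45568, 0.32308, 0.32308, 0.20916
  X=1: 0.53041, 0.40105, 0.20916, 0.00000
  (cells with P = 0 contribute 0)
Sum of the 8 terms: H(X,Y) = 2.4516 bits

Marginal of Y (column sums):
  P(Y=0) = 4/21 + 8/21 = 4/7
  P(Y=1) = 2/21 + 1/7 = 5/21
  P(Y=2) = 2/21 + 1/21 = 1/7
  P(Y=3) = 1/21 + 0 = 1/21
H(Y) = -[(4/7)·log₂(4/7) + (5/21)·log₂(5/21) + (1/7)·log₂(1/7) + (1/21)·log₂(1/21)]
  = 0.46135 + 0.49295 + 0.40105 + 0.20916 = 1.5645 bits

H(X|Y) = H(X,Y) - H(Y) = 2.4516 - 1.5645 = 0.8871 bits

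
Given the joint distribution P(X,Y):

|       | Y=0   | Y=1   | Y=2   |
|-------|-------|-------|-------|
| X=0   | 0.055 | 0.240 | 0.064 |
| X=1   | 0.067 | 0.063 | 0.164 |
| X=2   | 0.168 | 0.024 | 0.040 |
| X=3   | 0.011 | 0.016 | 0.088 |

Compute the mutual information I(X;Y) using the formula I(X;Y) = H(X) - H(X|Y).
0.3378 bits

I(X;Y) = H(X) - H(X|Y)

Marginal of X (row sums):
  P(X=0) = 0.055 + 0.240 + 0.064 = 0.359
  P(X=1) = 0.067 + 0.063 + 0.164 = 0.294
  P(X=2) = 0.168 + 0.024 + 0.040 = 0.232
  P(X=3) = 0.011 + 0.016 + 0.088 = 0.115
H(X) = -[0.359·log₂(0.359) + 0.294·log₂(0.294) + 0.232·log₂(0.232) + 0.115·log₂(0.115)]
  = 0.53058 + 0.51924 + 0.48901 + 0.35883 = 1.8977 bits

Marginal of Y (column sums):
  P(Y=0) = 0.055 + 0.067 + 0.168 + 0.011 = 0.301
  P(Y=1) = 0.240 + 0.063 + 0.024 + 0.016 = 0.343
  P(Y=2) = 0.064 + 0.164 + 0.040 + 0.088 = 0.356
H(X|Y) = Σ_y P(y)·H(X|Y=y):
  Y=0: P(Y=0) = 0.301, P(X|Y=0) = (55/301, 67/301, 24/43, 11/301) → H(X|Y=0) = 1.57460
  Y=1: P(Y=1) = 0.343, P(X|Y=1) = (240/343, 9/49, 24/343, 16/343) → H(X|Y=1) = 1.28428
  Y=2: P(Y=2) = 0.356, P(X|Y=2) = (16/89, 41/89, 10/89, 22/89) → H(X|Y=2) = 1.81296
H(X|Y) = 0.301·1.57460 + 0.343·1.28428 + 0.356·1.81296 = 1.5599 bits

I(X;Y) = H(X) - H(X|Y) = 1.8977 - 1.5599 = 0.3378 bits

Cross-check via I(X;Y) = H(X) + H(Y) - H(X,Y): computing H(Y) from the column sums and H(X,Y) from the 12 cells in the same way gives H(Y) = 1.5813 bits and H(X,Y) = 3.1412 bits, so
I(X;Y) = 1.8977 + 1.5813 - 3.1412 = 0.3378 bits ✓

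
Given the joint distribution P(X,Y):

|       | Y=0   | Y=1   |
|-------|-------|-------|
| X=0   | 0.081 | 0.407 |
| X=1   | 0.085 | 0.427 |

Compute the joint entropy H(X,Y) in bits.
1.6481 bits

H(X,Y) = -Σ_{x,y} P(x,y) log₂ P(x,y). Per-cell terms -P(x,y)·log₂P(x,y):
  X=0: 0.293701, 0.527838
  X=1: 0.302293, 0.524224
Sum of the 4 terms: H(X,Y) = 1.6481 bits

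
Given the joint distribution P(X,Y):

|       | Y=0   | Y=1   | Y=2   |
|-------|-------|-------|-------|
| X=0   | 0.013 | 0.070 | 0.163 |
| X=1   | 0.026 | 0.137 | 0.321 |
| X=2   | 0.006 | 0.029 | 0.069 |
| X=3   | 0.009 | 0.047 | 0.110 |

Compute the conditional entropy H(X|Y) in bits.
1.7741 bits

H(X|Y) = H(X,Y) - H(Y)

H(X,Y) = -Σ_{x,y} P(x,y) log₂ P(x,y). Per-cell terms -P(x,y)·log₂P(x,y):
  X=0: 0.081449, 0.268555, 0.426580
  X=1: 0.136899, 0.392882, 0.526233
  X=2: 0.044285, 0.148126, 0.266151
  X=3: 0.061163, 0.207326, 0.350287
Sum of the 12 terms: H(X,Y) = 2.90994 bits

Marginal of Y (column sums):
  P(Y=0) = 0.013 + 0.026 + 0.006 + 0.009 = 0.054
  P(Y=1) = 0.070 + 0.137 + 0.029 + 0.047 = 0.283
  P(Y=2) = 0.163 + 0.321 + 0.069 + 0.110 = 0.663
H(Y) = -[0.054·log₂(0.054) + 0.283·log₂(0.283) + 0.663·log₂(0.663)]
  = 0.227388 + 0.515379 + 0.393105 = 1.13587 bits

H(X|Y) = H(X,Y) - H(Y) = 2.90994 - 1.13587 = 1.7741 bits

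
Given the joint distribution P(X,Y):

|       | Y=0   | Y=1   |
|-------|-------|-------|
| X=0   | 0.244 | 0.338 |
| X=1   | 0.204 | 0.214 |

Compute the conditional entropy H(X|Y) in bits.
0.9772 bits

H(X|Y) = H(X,Y) - H(Y)

H(X,Y) = -Σ_{x,y} P(x,y) log₂ P(x,y). Per-cell terms -P(x,y)·log₂P(x,y):
  X=0: 0.496551, 0.528938
  X=1: 0.467845, 0.476004
Sum of the 4 terms: H(X,Y) = 1.96934 bits

Marginal of Y (column sums):
  P(Y=0) = 0.244 + 0.204 = 0.448
  P(Y=1) = 0.338 + 0.214 = 0.552
H(Y) = -[0.448·log₂(0.448) + 0.552·log₂(0.552)]
  = 0.518976 + 0.473207 = 0.99218 bits

H(X|Y) = H(X,Y) - H(Y) = 1.96934 - 0.99218 = 0.9772 bits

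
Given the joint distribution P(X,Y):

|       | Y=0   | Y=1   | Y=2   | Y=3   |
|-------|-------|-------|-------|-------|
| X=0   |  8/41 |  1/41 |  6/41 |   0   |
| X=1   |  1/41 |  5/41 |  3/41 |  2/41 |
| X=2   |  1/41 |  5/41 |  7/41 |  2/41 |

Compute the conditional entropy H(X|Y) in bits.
1.2716 bits

H(X|Y) = H(X,Y) - H(Y)

H(X,Y) = -Σ_{x,y} P(x,y) log₂ P(x,y). Per-cell terms -P(x,y)·log₂P(x,y):
  X=0: 0.46001, 0.13067, 0.40574, 0.00000
  X=1: 0.13067, 0.37020, 0.27604, 0.21256
  X=2: 0.13067, 0.37020, 0.43540, 0.21256
  (cells with P = 0 contribute 0)
Sum of the 12 terms: H(X,Y) = 3.1347 bits

Marginal of Y (column sums):
  P(Y=0) = 8/41 + 1/41 + 1/41 = 10/41
  P(Y=1) = 1/41 + 5/41 + 5/41 = 11/41
  P(Y=2) = 6/41 + 3/41 + 7/41 = 16/41
  P(Y=3) = 0 + 2/41 + 2/41 = 4/41
H(Y) = -[(10/41)·log₂(10/41) + (11/41)·log₂(11/41) + (16/41)·log₂(16/41) + (4/41)·log₂(4/41)]
  = 0.49649 + 0.50925 + 0.52978 + 0.32757 = 1.8631 bits

H(X|Y) = H(X,Y) - H(Y) = 3.1347 - 1.8631 = 1.2716 bits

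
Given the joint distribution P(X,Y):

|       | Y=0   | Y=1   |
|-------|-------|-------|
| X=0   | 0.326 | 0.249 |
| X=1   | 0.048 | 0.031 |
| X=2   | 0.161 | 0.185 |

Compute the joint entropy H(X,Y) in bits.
2.2668 bits

H(X,Y) = -Σ_{x,y} P(x,y) log₂ P(x,y). Per-cell terms -P(x,y)·log₂P(x,y):
  X=0: 0.52716, 0.49944
  X=1: 0.21028, 0.15536
  X=2: 0.42421, 0.45036
Sum of the 6 terms: H(X,Y) = 2.2668 bits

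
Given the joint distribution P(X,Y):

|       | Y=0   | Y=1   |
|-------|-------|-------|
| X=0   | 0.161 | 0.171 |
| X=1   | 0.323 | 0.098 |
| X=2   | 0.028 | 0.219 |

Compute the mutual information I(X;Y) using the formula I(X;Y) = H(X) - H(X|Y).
0.2123 bits

I(X;Y) = H(X) - H(X|Y)

Marginal of X (row sums):
  P(X=0) = 0.161 + 0.171 = 0.332
  P(X=1) = 0.323 + 0.098 = 0.421
  P(X=2) = 0.028 + 0.219 = 0.247
H(X) = -[0.332·log₂(0.332) + 0.421·log₂(0.421) + 0.247·log₂(0.247)]
  = 0.5281 + 0.5255 + 0.4983 = 1.5519 bits

Marginal of Y (column sums):
  P(Y=0) = 0.161 + 0.323 + 0.028 = 0.512
  P(Y=1) = 0.171 + 0.098 + 0.219 = 0.488
H(X|Y) = Σ_y P(y)·H(X|Y=y):
  Y=0: P(Y=0) = 0.512, P(X|Y=0) = (161/512, 323/512, 7/128) → H(X|Y=0) = 1.1734
  Y=1: P(Y=1) = 0.488, P(X|Y=1) = (171/488, 49/244, 219/488) → H(X|Y=1) = 1.5140
H(X|Y) = 0.512·1.1734 + 0.488·1.5140 = 1.3396 bits

I(X;Y) = H(X) - H(X|Y) = 1.5519 - 1.3396 = 0.2123 bits

Cross-check via I(X;Y) = H(X) + H(Y) - H(X,Y): computing H(Y) from the column sums and H(X,Y) from the 6 cells in the same way gives H(Y) = 0.9996 bits and H(X,Y) = 2.3392 bits, so
I(X;Y) = 1.5519 + 0.9996 - 2.3392 = 0.2123 bits ✓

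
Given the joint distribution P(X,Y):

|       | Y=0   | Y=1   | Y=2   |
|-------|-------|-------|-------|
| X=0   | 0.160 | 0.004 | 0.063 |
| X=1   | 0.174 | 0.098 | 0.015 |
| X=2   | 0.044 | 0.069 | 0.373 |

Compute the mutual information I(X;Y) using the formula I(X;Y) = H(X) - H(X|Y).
0.4332 bits

I(X;Y) = H(X) - H(X|Y)

Marginal of X (row sums):
  P(X=0) = 0.160 + 0.004 + 0.063 = 0.227
  P(X=1) = 0.174 + 0.098 + 0.015 = 0.287
  P(X=2) = 0.044 + 0.069 + 0.373 = 0.486
H(X) = -[0.227·log₂(0.227) + 0.287·log₂(0.287) + 0.486·log₂(0.486)]
  = 0.4856 + 0.5169 + 0.5059 = 1.5084 bits

Marginal of Y (column sums):
  P(Y=0) = 0.160 + 0.174 + 0.044 = 0.378
  P(Y=1) = 0.004 + 0.098 + 0.069 = 0.171
  P(Y=2) = 0.063 + 0.015 + 0.373 = 0.451
H(X|Y) = Σ_y P(y)·H(X|Y=y):
  Y=0: P(Y=0) = 0.378, P(X|Y=0) = (80/189, 29/63, 22/189) → H(X|Y=0) = 1.4014
  Y=1: P(Y=1) = 0.171, P(X|Y=1) = (4/171, 98/171, 23/57) → H(X|Y=1) = 1.1153
  Y=2: P(Y=2) = 0.451, P(X|Y=2) = (63/451, 15/451, 373/451) → H(X|Y=2) = 0.7866
H(X|Y) = 0.378·1.4014 + 0.171·1.1153 + 0.451·0.7866 = 1.0752 bits

I(X;Y) = H(X) - H(X|Y) = 1.5084 - 1.0752 = 0.4332 bits

Cross-check via I(X;Y) = H(X) + H(Y) - H(X,Y): computing H(Y) from the column sums and H(X,Y) from the 9 cells in the same way gives H(Y) = 1.4843 bits and H(X,Y) = 2.5595 bits, so
I(X;Y) = 1.5084 + 1.4843 - 2.5595 = 0.4332 bits ✓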